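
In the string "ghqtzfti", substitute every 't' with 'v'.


Input string: 'ghqtzfti'
Operation: replace 't' with 'v'
Positions of 't': 3, 6
After replacement: ghqvzfvi


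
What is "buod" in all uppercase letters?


Input string: 'buod'
Operation: convert each letter to uppercase
Mapping: 'b'->'B', 'u'->'U', 'o'->'O', 'd'->'D'
Result: BUOD


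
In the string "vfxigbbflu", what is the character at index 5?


Input string: 'vfxigbbflu'
Operation: get character at index 5
Index mapping: s[0]='v', s[1]='f', s[2]='x', s[3]='i', s[4]='g', s[5]='b'
Result: 'b'


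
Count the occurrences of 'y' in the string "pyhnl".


Input string: 'pyhnl'
Target character: 'y'
Scan each position: s[1]='y'
Matches found at indices: 1
Total: 1


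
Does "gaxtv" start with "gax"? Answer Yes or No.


Input string: 'gaxtv'
Prefix to check: 'gax'
First 3 characters of input: 'gax'
Match: True
Result: Yes


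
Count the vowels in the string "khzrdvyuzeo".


Input string: 'khzrdvyuzeo'
Operation: count vowels (a, e, i, o, u)
Scan: s[0]='k', s[1]='h', s[2]='z', s[3]='r', s[4]='d', s[5]='v', s[6]='y', s[7]='u' (vowel), s[8]='z', s[9]='e' (vowel), s[10]='o' (vowel)
Vowels found: 3
Result: 3


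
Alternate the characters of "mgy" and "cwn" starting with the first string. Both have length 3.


String 1: 'mgy'
String 2: 'cwn'
Operation: alternate characters
Pairs: 'm'+'c', 'g'+'w', 'y'+'n'
Result: mcgwyn


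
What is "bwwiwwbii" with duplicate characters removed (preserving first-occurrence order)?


Input: 'bwwiwwbii'
Operation: keep first occurrence of each character
Scan: s[0]='b' new -> keep; s[1]='w' new -> keep; s[2]='w' seen -> skip; s[3]='i' new -> keep; s[4]='w' seen -> skip; s[5]='w' seen -> skip; s[6]='b' seen -> skip; s[7]='i' seen -> skip; s[8]='i' seen -> skip
Result: bwi


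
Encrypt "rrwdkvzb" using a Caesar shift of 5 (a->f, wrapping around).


Input: 'rrwdkvzb', shift = 5
Operation: for each letter, (position + 5) mod 26
Mapping: 'r'(17+5=22)->'w', 'r'(17+5=22)->'w', 'w'(22+5=27, 27 mod 26=1)->'b', 'd'(3+5=8)->'i', 'k'(10+5=15)->'p', 'v'(21+5=26, 26 mod 26=0)->'a', 'z'(25+5=30, 30 mod 26=4)->'e', 'b'(1+5=6)->'g'
Result: wwbipaeg


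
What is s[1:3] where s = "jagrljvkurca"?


Input string: 'jagrljvkurca'
Operation: slice [1:3]
Extract characters: s[1]='a', s[2]='g'
Result: ag


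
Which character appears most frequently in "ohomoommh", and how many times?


Input: 'ohomoommh'
Operation: tally each character
Counts: 'h':2, 'm':3, 'o':4
Maximum: 'o' appears 4 times


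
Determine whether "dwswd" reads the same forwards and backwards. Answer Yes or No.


Input string: 'dwswd'
Reversed: 'dwswd'
Compare pairs: s[0]='d' vs s[4]='d' (match), s[1]='w' vs s[3]='w' (match)
Palindrome: Yes


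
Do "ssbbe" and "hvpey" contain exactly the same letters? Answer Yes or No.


String 1: 'ssbbe' -> sorted: 'bbess'
String 2: 'hvpey' -> sorted: 'ehpvy'
Compare sorted forms: 'bbess' != 'ehpvy'
Anagram: No


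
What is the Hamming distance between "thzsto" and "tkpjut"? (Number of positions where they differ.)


String 1: 'thzsto'
String 2: 'tkpjut'
Compare each position: pos 0: 't'=='t', pos 1: 'h'!='k', pos 2: 'z'!='p', pos 3: 's'!='j', pos 4: 't'!='u', pos 5: 'o'!='t'
Differing positions: 5
Hamming distance: 5


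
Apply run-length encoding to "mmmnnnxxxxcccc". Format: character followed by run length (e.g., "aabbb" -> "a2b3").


Input: 'mmmnnnxxxxcccc'
Operation: identify consecutive runs
Runs: 'mmm' -> m3, 'nnn' -> n3, 'xxxx' -> x4, 'cccc' -> c4
Encoded: m3n3x4c4


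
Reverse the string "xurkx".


Input string: 'xurkx'
Operation: reverse character order
Original order: 'x' -> 'u' -> 'r' -> 'k' -> 'x'
Reversed order: 'x' -> 'k' -> 'r' -> 'u' -> 'x'
Result: xkrux


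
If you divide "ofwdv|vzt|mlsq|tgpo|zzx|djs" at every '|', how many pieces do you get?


Input string: 'ofwdv|vzt|mlsq|tgpo|zzx|djs'
Delimiter: '|'
Split result: 'ofwdv', 'vzt', 'mlsq', 'tgpo', 'zzx', 'djs'
Number of parts: 6


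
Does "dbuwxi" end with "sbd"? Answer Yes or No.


Input string: 'dbuwxi'
Suffix to check: 'sbd'
Last 3 characters of input: 'wxi'
Match: False
Result: No


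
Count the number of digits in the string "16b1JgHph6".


Input string: '16b1JgHph6'
Operation: count digit characters (0-9)
Scan: '1'(digit), '6'(digit), 'b', '1'(digit), 'J', 'g', 'H', 'p', 'h', '6'(digit)
Digits found: 4
Result: 4


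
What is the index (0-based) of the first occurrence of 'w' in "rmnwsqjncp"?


Input string: 'rmnwsqjncp'
Target: 'w'
Scanning left to right: s[0]='r', s[1]='m', s[2]='n', s[3]='w'
First match at index: 3


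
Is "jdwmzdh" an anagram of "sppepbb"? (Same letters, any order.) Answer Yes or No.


String 1: 'sppepbb' -> sorted: 'bbeppps'
String 2: 'jdwmzdh' -> sorted: 'ddhjmwz'
Compare sorted forms: 'bbeppps' != 'ddhjmwz'
Anagram: No


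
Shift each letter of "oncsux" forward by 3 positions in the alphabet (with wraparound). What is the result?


Input: 'oncsux', shift = 3
Operation: for each letter, (position + 3) mod 26
Mapping: 'o'(14+3=17)->'r', 'n'(13+3=16)->'q', 'c'(2+3=5)->'f', 's'(18+3=21)->'v', 'u'(20+3=23)->'x', 'x'(23+3=26, 26 mod 26=0)->'a'
Result: rqfvxa


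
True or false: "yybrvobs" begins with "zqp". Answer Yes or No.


Input string: 'yybrvobs'
Prefix to check: 'zqp'
First 3 characters of input: 'yyb'
Match: False
Result: No


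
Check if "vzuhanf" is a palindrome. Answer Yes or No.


Input string: 'vzuhanf'
Reversed: 'fnahuzv'
Compare pairs: s[0]='v' vs s[6]='f' (mismatch), s[1]='z' vs s[5]='n' (mismatch), s[2]='u' vs s[4]='a' (mismatch)
Palindrome: No


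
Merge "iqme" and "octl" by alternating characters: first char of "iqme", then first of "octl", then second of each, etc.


String 1: 'iqme'
String 2: 'octl'
Operation: alternate characters
Pairs: 'i'+'o', 'q'+'c', 'm'+'t', 'e'+'l'
Result: ioqcmtel


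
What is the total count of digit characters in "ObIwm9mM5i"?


Input string: 'ObIwm9mM5i'
Operation: count digit characters (0-9)
Scan: 'O', 'b', 'I', 'w', 'm', '9'(digit), 'm', 'M', '5'(digit), 'i'
Digits found: 2
Result: 2


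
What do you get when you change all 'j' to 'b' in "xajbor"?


Input string: 'xajbor'
Operation: replace 'j' with 'b'
Positions of 'j': 2
After replacement: xabbor


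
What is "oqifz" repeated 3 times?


Input string: 'oqifz'
Operation: repeat 3 times
Concatenation: 'oqifz' + 'oqifz' + 'oqifz'
Result: oqifzoqifzoqifz


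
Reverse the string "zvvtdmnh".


Input string: 'zvvtdmnh'
Operation: reverse character order
Original order: 'z' -> 'v' -> 'v' -> 't' -> 'd' -> 'm' -> 'n' -> 'h'
Reversed order: 'h' -> 'n' -> 'm' -> 'd' -> 't' -> 'v' -> 'v' -> 'z'
Result: hnmdtvvz


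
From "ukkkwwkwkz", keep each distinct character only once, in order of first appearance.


Input: 'ukkkwwkwkz'
Operation: keep first occurrence of each character
Scan: s[0]='u' new -> keep; s[1]='k' new -> keep; s[2]='k' seen -> skip; s[3]='k' seen -> skip; s[4]='w' new -> keep; s[5]='w' seen -> skip; s[6]='k' seen -> skip; s[7]='w' seen -> skip; s[8]='k' seen -> skip; s[9]='z' new -> keep
Result: ukwz


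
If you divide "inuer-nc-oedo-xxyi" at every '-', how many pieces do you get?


Input string: 'inuer-nc-oedo-xxyi'
Delimiter: '-'
Split result: 'inuer', 'nc', 'oedo', 'xxyi'
Number of parts: 4


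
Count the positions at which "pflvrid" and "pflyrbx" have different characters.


String 1: 'pflvrid'
String 2: 'pflyrbx'
Compare each position: pos 0: 'p'=='p', pos 1: 'f'=='f', pos 2: 'l'=='l', pos 3: 'v'!='y', pos 4: 'r'=='r', pos 5: 'i'!='b', pos 6: 'd'!='x'
Differing positions: 3
Hamming distance: 3


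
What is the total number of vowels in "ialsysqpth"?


Input string: 'ialsysqpth'
Operation: count vowels (a, e, i, o, u)
Scan: s[0]='i' (vowel), s[1]='a' (vowel), s[2]='l', s[3]='s', s[4]='y', s[5]='s', s[6]='q', s[7]='p', s[8]='t', s[9]='h'
Vowels found: 2
Result: 2


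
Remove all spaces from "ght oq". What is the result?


Input string: 'ght oq'
Operation: remove all spaces
Words: 'ght', 'oq'
Join without spaces: ghtoq


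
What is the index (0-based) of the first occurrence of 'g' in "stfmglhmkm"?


Input string: 'stfmglhmkm'
Target: 'g'
Scanning left to right: s[0]='s', s[1]='t', s[2]='f', s[3]='m', s[4]='g'
First match at index: 4


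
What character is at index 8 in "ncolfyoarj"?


Input string: 'ncolfyoarj'
Operation: get character at index 8
Index mapping: s[0]='n', s[1]='c', s[2]='o', s[3]='l', s[4]='f', s[5]='y', s[6]='o', s[7]='a', s[8]='r'
Result: 'r'


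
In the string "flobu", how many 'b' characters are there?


Input string: 'flobu'
Target character: 'b'
Scan each position: s[3]='b'
Matches found at indices: 3
Total: 1


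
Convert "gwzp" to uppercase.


Input string: 'gwzp'
Operation: convert each letter to uppercase
Mapping: 'g'->'G', 'w'->'W', 'z'->'Z', 'p'->'P'
Result: GWZP


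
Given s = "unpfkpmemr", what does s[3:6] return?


Input string: 'unpfkpmemr'
Operation: slice [3:6]
Extract characters: s[3]='f', s[4]='k', s[5]='p'
Result: fkp


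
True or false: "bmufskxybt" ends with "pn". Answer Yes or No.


Input string: 'bmufskxybt'
Suffix to check: 'pn'
Last 2 characters of input: 'bt'
Match: False
Result: No


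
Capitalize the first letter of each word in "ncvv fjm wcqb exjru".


Input string: 'ncvv fjm wcqb exjru'
Operation: capitalize first letter of each word
Word transformations: 'ncvv'->'Ncvv', 'fjm'->'Fjm', 'wcqb'->'Wcqb', 'exjru'->'Exjru'
Result: Ncvv Fjm Wcqb Exjru


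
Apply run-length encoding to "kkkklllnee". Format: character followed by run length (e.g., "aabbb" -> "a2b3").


Input: 'kkkklllnee'
Operation: identify consecutive runs
Runs: 'kkkk' -> k4, 'lll' -> l3, 'n' -> n1, 'ee' -> e2
Encoded: k4l3n1e2


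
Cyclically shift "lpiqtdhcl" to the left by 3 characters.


Input: 'lpiqtdhcl', shift = 3
Operation: split at index 3 and swap parts
Front part s[0:3] = 'lpi'
Back part s[3:] = 'qtdhcl'
Rotated = back + front = 'qtdhcl' + 'lpi'
Result: qtdhcllpi


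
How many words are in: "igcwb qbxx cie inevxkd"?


Input string: 'igcwb qbxx cie inevxkd'
Operation: split by spaces
Words found: 'igcwb', 'qbxx', 'cie', 'inevxkd'
Word count: 4


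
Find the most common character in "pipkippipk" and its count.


Input: 'pipkippipk'
Operation: tally each character
Counts: 'i':3, 'k':2, 'p':5
Maximum: 'p' appears 5 times


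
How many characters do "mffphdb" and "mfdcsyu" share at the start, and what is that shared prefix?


String 1: 'mffphdb'
String 2: 'mfdcsyu'
Compare position by position:
pos 0: 'm' vs 'm' match
pos 1: 'f' vs 'f' match
pos 2: 'f' vs 'd' differ -> stop
Longest common prefix: "mf" (length 2)


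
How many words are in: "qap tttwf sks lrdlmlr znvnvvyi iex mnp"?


Input string: 'qap tttwf sks lrdlmlr znvnvvyi iex mnp'
Operation: split by spaces
Words found: 'qap', 'tttwf', 'sks', 'lrdlmlr', 'znvnvvyi', 'iex', 'mnp'
Word count: 7


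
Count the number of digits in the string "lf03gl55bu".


Input string: 'lf03gl55bu'
Operation: count digit characters (0-9)
Scan: 'l', 'f', '0'(digit), '3'(digit), 'g', 'l', '5'(digit), '5'(digit), 'b', 'u'
Digits found: 4
Result: 4


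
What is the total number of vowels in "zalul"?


Input string: 'zalul'
Operation: count vowels (a, e, i, o, u)
Scan: s[0]='z', s[1]='a' (vowel), s[2]='l', s[3]='u' (vowel), s[4]='l'
Vowels found: 2
Result: 2


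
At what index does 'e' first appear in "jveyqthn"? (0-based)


Input string: 'jveyqthn'
Target: 'e'
Scanning left to right: s[0]='j', s[1]='v', s[2]='e'
First match at index: 2


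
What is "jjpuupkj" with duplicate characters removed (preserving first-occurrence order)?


Input: 'jjpuupkj'
Operation: keep first occurrence of each character
Scan: s[0]='j' new -> keep; s[1]='j' seen -> skip; s[2]='p' new -> keep; s[3]='u' new -> keep; s[4]='u' seen -> skip; s[5]='p' seen -> skip; s[6]='k' new -> keep; s[7]='j' seen -> skip
Result: jpuk


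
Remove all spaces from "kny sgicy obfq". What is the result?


Input string: 'kny sgicy obfq'
Operation: remove all spaces
Words: 'kny', 'sgicy', 'obfq'
Join without spaces: knysgicyobfq


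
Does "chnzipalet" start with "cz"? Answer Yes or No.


Input string: 'chnzipalet'
Prefix to check: 'cz'
First 2 characters of input: 'ch'
Match: False
Result: No


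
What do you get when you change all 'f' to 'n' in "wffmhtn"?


Input string: 'wffmhtn'
Operation: replace 'f' with 'n'
Positions of 'f': 1, 2
After replacement: wnnmhtn


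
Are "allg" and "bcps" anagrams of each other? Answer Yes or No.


String 1: 'allg' -> sorted: 'agll'
String 2: 'bcps' -> sorted: 'bcps'
Compare sorted forms: 'agll' != 'bcps'
Anagram: No


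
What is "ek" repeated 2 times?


Input string: 'ek'
Operation: repeat 2 times
Concatenation: 'ek' + 'ek'
Result: ekek


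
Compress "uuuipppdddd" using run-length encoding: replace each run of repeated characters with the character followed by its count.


Input: 'uuuipppdddd'
Operation: identify consecutive runs
Runs: 'uuu' -> u3, 'i' -> i1, 'ppp' -> p3, 'dddd' -> d4
Encoded: u3i1p3d4


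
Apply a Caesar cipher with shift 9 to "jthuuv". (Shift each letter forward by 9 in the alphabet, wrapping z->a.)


Input: 'jthuuv', shift = 9
Operation: for each letter, (position + 9) mod 26
Mapping: 'j'(9+9=18)->'s', 't'(19+9=28, 28 mod 26=2)->'c', 'h'(7+9=16)->'q', 'u'(20+9=29, 29 mod 26=3)->'d', 'u'(20+9=29, 29 mod 26=3)->'d', 'v'(21+9=30, 30 mod 26=4)->'e'
Result: scqdde


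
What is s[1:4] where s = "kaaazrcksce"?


Input string: 'kaaazrcksce'
Operation: slice [1:4]
Extract characters: s[1]='a', s[2]='a', s[3]='a'
Result: aaa


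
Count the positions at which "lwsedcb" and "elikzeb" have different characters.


String 1: 'lwsedcb'
String 2: 'elikzeb'
Compare each position: pos 0: 'l'!='e', pos 1: 'w'!='l', pos 2: 's'!='i', pos 3: 'e'!='k', pos 4: 'd'!='z', pos 5: 'c'!='e', pos 6: 'b'=='b'
Differing positions: 6
Hamming distance: 6


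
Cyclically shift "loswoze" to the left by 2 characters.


Input: 'loswoze', shift = 2
Operation: split at index 2 and swap parts
Front part s[0:2] = 'lo'
Back part s[2:] = 'swoze'
Rotated = back + front = 'swoze' + 'lo'
Result: swozelo


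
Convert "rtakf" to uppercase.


Input string: 'rtakf'
Operation: convert each letter to uppercase
Mapping: 'r'->'R', 't'->'T', 'a'->'A', 'k'->'K', 'f'->'F'
Result: RTAKF


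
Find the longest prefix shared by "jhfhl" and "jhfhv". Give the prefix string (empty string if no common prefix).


String 1: 'jhfhl'
String 2: 'jhfhv'
Compare position by position:
pos 0: 'j' vs 'j' match
pos 1: 'h' vs 'h' match
pos 2: 'f' vs 'f' match
pos 3: 'h' vs 'h' match
pos 4: 'l' vs 'v' differ -> stop
Longest common prefix: "jhfh" (length 4)


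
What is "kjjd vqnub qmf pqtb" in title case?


Input string: 'kjjd vqnub qmf pqtb'
Operation: capitalize first letter of each word
Word transformations: 'kjjd'->'Kjjd', 'vqnub'->'Vqnub', 'qmf'->'Qmf', 'pqtb'->'Pqtb'
Result: Kjjd Vqnub Qmf Pqtb


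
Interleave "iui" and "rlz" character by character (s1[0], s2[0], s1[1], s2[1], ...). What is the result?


String 1: 'iui'
String 2: 'rlz'
Operation: alternate characters
Pairs: 'i'+'r', 'u'+'l', 'i'+'z'
Result: iruliz


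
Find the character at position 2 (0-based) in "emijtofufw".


Input string: 'emijtofufw'
Operation: get character at index 2
Index mapping: s[0]='e', s[1]='m', s[2]='i'
Result: 'i'


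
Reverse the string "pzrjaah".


Input string: 'pzrjaah'
Operation: reverse character order
Original order: 'p' -> 'z' -> 'r' -> 'j' -> 'a' -> 'a' -> 'h'
Reversed order: 'h' -> 'a' -> 'a' -> 'j' -> 'r' -> 'z' -> 'p'
Result: haajrzp


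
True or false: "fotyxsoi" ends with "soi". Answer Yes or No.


Input string: 'fotyxsoi'
Suffix to check: 'soi'
Last 3 characters of input: 'soi'
Match: True
Result: Yes


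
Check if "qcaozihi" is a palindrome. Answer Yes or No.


Input string: 'qcaozihi'
Reversed: 'ihizoacq'
Compare pairs: s[0]='q' vs s[7]='i' (mismatch), s[1]='c' vs s[6]='h' (mismatch), s[2]='a' vs s[5]='i' (mismatch), s[3]='o' vs s[4]='z' (mismatch)
Palindrome: No


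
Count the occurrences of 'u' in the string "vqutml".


Input string: 'vqutml'
Target character: 'u'
Scan each position: s[2]='u'
Matches found at indices: 2
Total: 1


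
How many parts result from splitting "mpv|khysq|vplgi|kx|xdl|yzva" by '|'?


Input string: 'mpv|khysq|vplgi|kx|xdl|yzva'
Delimiter: '|'
Split result: 'mpv', 'khysq', 'vplgi', 'kx', 'xdl', 'yzva'
Number of parts: 6


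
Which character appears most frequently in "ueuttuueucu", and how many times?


Input: 'ueuttuueucu'
Operation: tally each character
Counts: 'c':1, 'e':2, 't':2, 'u':6
Maximum: 'u' appears 6 times


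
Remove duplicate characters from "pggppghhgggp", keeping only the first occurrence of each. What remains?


Input: 'pggppghhgggp'
Operation: keep first occurrence of each character
Scan: s[0]='p' new -> keep; s[1]='g' new -> keep; s[2]='g' seen -> skip; s[3]='p' seen -> skip; s[4]='p' seen -> skip; s[5]='g' seen -> skip; s[6]='h' new -> keep; s[7]='h' seen -> skip; s[8]='g' seen -> skip; s[9]='g' seen -> skip; s[10]='g' seen -> skip; s[11]='p' seen -> skip
Result: pgh


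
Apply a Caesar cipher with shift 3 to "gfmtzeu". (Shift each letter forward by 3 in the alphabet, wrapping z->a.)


Input: 'gfmtzeu', shift = 3
Operation: for each letter, (position + 3) mod 26
Mapping: 'g'(6+3=9)->'j', 'f'(5+3=8)->'i', 'm'(12+3=15)->'p', 't'(19+3=22)->'w', 'z'(25+3=28, 28 mod 26=2)->'c', 'e'(4+3=7)->'h', 'u'(20+3=23)->'x'
Result: jipwchx


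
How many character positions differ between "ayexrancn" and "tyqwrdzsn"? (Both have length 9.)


String 1: 'ayexrancn'
String 2: 'tyqwrdzsn'
Compare each position: pos 0: 'a'!='t', pos 1: 'y'=='y', pos 2: 'e'!='q', pos 3: 'x'!='w', pos 4: 'r'=='r', pos 5: 'a'!='d', pos 6: 'n'!='z', pos 7: 'c'!='s', pos 8: 'n'=='n'
Differing positions: 6
Hamming distance: 6


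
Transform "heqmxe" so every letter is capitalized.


Input string: 'heqmxe'
Operation: convert each letter to uppercase
Mapping: 'h'->'H', 'e'->'E', 'q'->'Q', 'm'->'M', 'x'->'X', 'e'->'E'
Result: HEQMXE


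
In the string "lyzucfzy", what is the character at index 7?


Input string: 'lyzucfzy'
Operation: get character at index 7
Index mapping: s[0]='l', s[1]='y', s[2]='z', s[3]='u', s[4]='c', s[5]='f', s[6]='z', s[7]='y'
Result: 'y'


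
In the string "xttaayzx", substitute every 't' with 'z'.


Input string: 'xttaayzx'
Operation: replace 't' with 'z'
Positions of 't': 1, 2
After replacement: xzzaayzx


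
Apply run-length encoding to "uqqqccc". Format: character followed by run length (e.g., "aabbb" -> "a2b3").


Input: 'uqqqccc'
Operation: identify consecutive runs
Runs: 'u' -> u1, 'qqq' -> q3, 'ccc' -> c3
Encoded: u1q3c3


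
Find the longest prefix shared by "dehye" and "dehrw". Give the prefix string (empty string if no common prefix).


String 1: 'dehye'
String 2: 'dehrw'
Compare position by position:
pos 0: 'd' vs 'd' match
pos 1: 'e' vs 'e' match
pos 2: 'h' vs 'h' match
pos 3: 'y' vs 'r' differ -> stop
Longest common prefix: "deh" (length 3)


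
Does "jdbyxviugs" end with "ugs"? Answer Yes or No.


Input string: 'jdbyxviugs'
Suffix to check: 'ugs'
Last 3 characters of input: 'ugs'
Match: True
Result: Yes


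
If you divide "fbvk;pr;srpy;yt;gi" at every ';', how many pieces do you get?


Input string: 'fbvk;pr;srpy;yt;gi'
Delimiter: ';'
Split result: 'fbvk', 'pr', 'srpy', 'yt', 'gi'
Number of parts: 5


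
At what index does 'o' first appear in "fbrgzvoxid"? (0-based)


Input string: 'fbrgzvoxid'
Target: 'o'
Scanning left to right: s[0]='f', s[1]='b', s[2]='r', s[3]='g', s[4]='z', s[5]='v', s[6]='o'
First match at index: 6


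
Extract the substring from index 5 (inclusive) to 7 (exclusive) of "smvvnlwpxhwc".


Input string: 'smvvnlwpxhwc'
Operation: slice [5:7]
Extract characters: s[5]='l', s[6]='w'
Result: lw


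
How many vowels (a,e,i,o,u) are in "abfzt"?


Input string: 'abfzt'
Operation: count vowels (a, e, i, o, u)
Scan: s[0]='a' (vowel), s[1]='b', s[2]='f', s[3]='z', s[4]='t'
Vowels found: 1
Result: 1


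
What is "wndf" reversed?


Input string: 'wndf'
Operation: reverse character order
Original order: 'w' -> 'n' -> 'd' -> 'f'
Reversed order: 'f' -> 'd' -> 'n' -> 'w'
Result: fdnw


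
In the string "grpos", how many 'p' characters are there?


Input string: 'grpos'
Target character: 'p'
Scan each position: s[2]='p'
Matches found at indices: 2
Total: 1


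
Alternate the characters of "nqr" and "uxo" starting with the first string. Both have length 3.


String 1: 'nqr'
String 2: 'uxo'
Operation: alternate characters
Pairs: 'n'+'u', 'q'+'x', 'r'+'o'
Result: nuqxro


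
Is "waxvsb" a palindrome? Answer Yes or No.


Input string: 'waxvsb'
Reversed: 'bsvxaw'
Compare pairs: s[0]='w' vs s[5]='b' (mismatch), s[1]='a' vs s[4]='s' (mismatch), s[2]='x' vs s[3]='v' (mismatch)
Palindrome: No


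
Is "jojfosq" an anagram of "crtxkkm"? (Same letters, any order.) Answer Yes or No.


String 1: 'crtxkkm' -> sorted: 'ckkmrtx'
String 2: 'jojfosq' -> sorted: 'fjjooqs'
Compare sorted forms: 'ckkmrtx' != 'fjjooqs'
Anagram: No


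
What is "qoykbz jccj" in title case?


Input string: 'qoykbz jccj'
Operation: capitalize first letter of each word
Word transformations: 'qoykbz'->'Qoykbz', 'jccj'->'Jccj'
Result: Qoykbz Jccj


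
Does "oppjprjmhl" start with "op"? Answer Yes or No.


Input string: 'oppjprjmhl'
Prefix to check: 'op'
First 2 characters of input: 'op'
Match: True
Result: Yes


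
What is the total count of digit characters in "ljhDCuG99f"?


Input string: 'ljhDCuG99f'
Operation: count digit characters (0-9)
Scan: 'l', 'j', 'h', 'D', 'C', 'u', 'G', '9'(digit), '9'(digit), 'f'
Digits found: 2
Result: 2


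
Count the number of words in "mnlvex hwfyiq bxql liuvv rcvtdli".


Input string: 'mnlvex hwfyiq bxql liuvv rcvtdli'
Operation: split by spaces
Words found: 'mnlvex', 'hwfyiq', 'bxql', 'liuvv', 'rcvtdli'
Word count: 5


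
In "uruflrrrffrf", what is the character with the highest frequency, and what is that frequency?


Input: 'uruflrrrffrf'
Operation: tally each character
Counts: 'f':4, 'l':1, 'r':5, 'u':2
Maximum: 'r' appears 5 times


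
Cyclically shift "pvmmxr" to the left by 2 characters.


Input: 'pvmmxr', shift = 2
Operation: split at index 2 and swap parts
Front part s[0:2] = 'pv'
Back part s[2:] = 'mmxr'
Rotated = back + front = 'mmxr' + 'pv'
Result: mmxrpv


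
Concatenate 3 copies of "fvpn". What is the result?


Input string: 'fvpn'
Operation: repeat 3 times
Concatenation: 'fvpn' + 'fvpn' + 'fvpn'
Result: fvpnfvpnfvpn


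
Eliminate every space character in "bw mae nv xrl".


Input string: 'bw mae nv xrl'
Operation: remove all spaces
Words: 'bw', 'mae', 'nv', 'xrl'
Join without spaces: bwmaenvxrl


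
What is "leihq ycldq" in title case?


Input string: 'leihq ycldq'
Operation: capitalize first letter of each word
Word transformations: 'leihq'->'Leihq', 'ycldq'->'Ycldq'
Result: Leihq Ycldq


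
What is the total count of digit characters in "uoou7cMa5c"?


Input string: 'uoou7cMa5c'
Operation: count digit characters (0-9)
Scan: 'u', 'o', 'o', 'u', '7'(digit), 'c', 'M', 'a', '5'(digit), 'c'
Digits found: 2
Result: 2


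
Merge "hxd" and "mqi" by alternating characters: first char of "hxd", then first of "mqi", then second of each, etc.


String 1: 'hxd'
String 2: 'mqi'
Operation: alternate characters
Pairs: 'h'+'m', 'x'+'q', 'd'+'i'
Result: hmxqdi


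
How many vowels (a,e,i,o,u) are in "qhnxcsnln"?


Input string: 'qhnxcsnln'
Operation: count vowels (a, e, i, o, u)
Scan: s[0]='q', s[1]='h', s[2]='n', s[3]='x', s[4]='c', s[5]='s', s[6]='n', s[7]='l', s[8]='n'
Vowels found: 0
Result: 0


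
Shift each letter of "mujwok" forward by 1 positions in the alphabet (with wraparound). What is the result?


Input: 'mujwok', shift = 1
Operation: for each letter, (position + 1) mod 26
Mapping: 'm'(12+1=13)->'n', 'u'(20+1=21)->'v', 'j'(9+1=10)->'k', 'w'(22+1=23)->'x', 'o'(14+1=15)->'p', 'k'(10+1=11)->'l'
Result: nvkxpl


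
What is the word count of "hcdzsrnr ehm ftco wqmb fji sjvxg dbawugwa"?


Input string: 'hcdzsrnr ehm ftco wqmb fji sjvxg dbawugwa'
Operation: split by spaces
Words found: 'hcdzsrnr', 'ehm', 'ftco', 'wqmb', 'fji', 'sjvxg', 'dbawugwa'
Word count: 7


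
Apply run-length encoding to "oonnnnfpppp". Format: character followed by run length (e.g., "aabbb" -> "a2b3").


Input: 'oonnnnfpppp'
Operation: identify consecutive runs
Runs: 'oo' -> o2, 'nnnn' -> n4, 'f' -> f1, 'pppp' -> p4
Encoded: o2n4f1p4


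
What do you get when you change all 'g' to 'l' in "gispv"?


Input string: 'gispv'
Operation: replace 'g' with 'l'
Positions of 'g': 0
After replacement: lispv


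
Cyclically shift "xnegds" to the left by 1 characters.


Input: 'xnegds', shift = 1
Operation: split at index 1 and swap parts
Front part s[0:1] = 'x'
Back part s[1:] = 'negds'
Rotated = back + front = 'negds' + 'x'
Result: negdsx


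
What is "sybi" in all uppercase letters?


Input string: 'sybi'
Operation: convert each letter to uppercase
Mapping: 's'->'S', 'y'->'Y', 'b'->'B', 'i'->'I'
Result: SYBI


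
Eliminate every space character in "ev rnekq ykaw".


Input string: 'ev rnekq ykaw'
Operation: remove all spaces
Words: 'ev', 'rnekq', 'ykaw'
Join without spaces: evrnekqykaw


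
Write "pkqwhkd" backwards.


Input string: 'pkqwhkd'
Operation: reverse character order
Original order: 'p' -> 'k' -> 'q' -> 'w' -> 'h' -> 'k' -> 'd'
Reversed order: 'd' -> 'k' -> 'h' -> 'w' -> 'q' -> 'k' -> 'p'
Result: dkhwqkp


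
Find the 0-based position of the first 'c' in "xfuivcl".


Input string: 'xfuivcl'
Target: 'c'
Scanning left to right: s[0]='x', s[1]='f', s[2]='u', s[3]='i', s[4]='v', s[5]='c'
First match at index: 5


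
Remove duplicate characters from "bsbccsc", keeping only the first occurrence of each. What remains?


Input: 'bsbccsc'
Operation: keep first occurrence of each character
Scan: s[0]='b' new -> keep; s[1]='s' new -> keep; s[2]='b' seen -> skip; s[3]='c' new -> keep; s[4]='c' seen -> skip; s[5]='s' seen -> skip; s[6]='c' seen -> skip
Result: bsc


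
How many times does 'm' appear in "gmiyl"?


Input string: 'gmiyl'
Target character: 'm'
Scan each position: s[1]='m'
Matches found at indices: 1
Total: 1


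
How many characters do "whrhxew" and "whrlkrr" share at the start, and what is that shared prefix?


String 1: 'whrhxew'
String 2: 'whrlkrr'
Compare position by position:
pos 0: 'w' vs 'w' match
pos 1: 'h' vs 'h' match
pos 2: 'r' vs 'r' match
pos 3: 'h' vs 'l' differ -> stop
Longest common prefix: "whr" (length 3)


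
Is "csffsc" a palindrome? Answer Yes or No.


Input string: 'csffsc'
Reversed: 'csffsc'
Compare pairs: s[0]='c' vs s[5]='c' (match), s[1]='s' vs s[4]='s' (match), s[2]='f' vs s[3]='f' (match)
Palindrome: Yes


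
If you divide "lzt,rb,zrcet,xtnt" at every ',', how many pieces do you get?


Input string: 'lzt,rb,zrcet,xtnt'
Delimiter: ','
Split result: 'lzt', 'rb', 'zrcet', 'xtnt'
Number of parts: 4


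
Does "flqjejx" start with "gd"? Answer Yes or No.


Input string: 'flqjejx'
Prefix to check: 'gd'
First 2 characters of input: 'fl'
Match: False
Result: No


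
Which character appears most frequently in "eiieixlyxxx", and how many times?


Input: 'eiieixlyxxx'
Operation: tally each character
Counts: 'e':2, 'i':3, 'l':1, 'x':4, 'y':1
Maximum: 'x' appears 4 times


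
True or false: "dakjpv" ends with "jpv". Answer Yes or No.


Input string: 'dakjpv'
Suffix to check: 'jpv'
Last 3 characters of input: 'jpv'
Match: True
Result: Yes


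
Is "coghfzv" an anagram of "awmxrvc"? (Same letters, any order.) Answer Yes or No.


String 1: 'awmxrvc' -> sorted: 'acmrvwx'
String 2: 'coghfzv' -> sorted: 'cfghovz'
Compare sorted forms: 'acmrvwx' != 'cfghovz'
Anagram: No


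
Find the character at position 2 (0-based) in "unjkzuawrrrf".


Input string: 'unjkzuawrrrf'
Operation: get character at index 2
Index mapping: s[0]='u', s[1]='n', s[2]='j'
Result: 'j'


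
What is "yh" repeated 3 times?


Input string: 'yh'
Operation: repeat 3 times
Concatenation: 'yh' + 'yh' + 'yh'
Result: yhyhyh


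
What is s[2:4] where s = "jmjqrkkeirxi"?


Input string: 'jmjqrkkeirxi'
Operation: slice [2:4]
Extract characters: s[2]='j', s[3]='q'
Result: jq


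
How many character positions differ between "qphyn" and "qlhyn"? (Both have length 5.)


String 1: 'qphyn'
String 2: 'qlhyn'
Compare each position: pos 0: 'q'=='q', pos 1: 'p'!='l', pos 2: 'h'=='h', pos 3: 'y'=='y', pos 4: 'n'=='n'
Differing positions: 1
Hamming distance: 1


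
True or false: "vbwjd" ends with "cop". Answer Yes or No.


Input string: 'vbwjd'
Suffix to check: 'cop'
Last 3 characters of input: 'wjd'
Match: False
Result: No


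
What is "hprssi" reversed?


Input string: 'hprssi'
Operation: reverse character order
Original order: 'h' -> 'p' -> 'r' -> 's' -> 's' -> 'i'
Reversed order: 'i' -> 's' -> 's' -> 'r' -> 'p' -> 'h'
Result: issrph


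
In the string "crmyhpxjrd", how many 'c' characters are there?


Input string: 'crmyhpxjrd'
Target character: 'c'
Scan each position: s[0]='c'
Matches found at indices: 0
Total: 1


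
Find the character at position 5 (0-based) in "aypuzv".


Input string: 'aypuzv'
Operation: get character at index 5
Index mapping: s[0]='a', s[1]='y', s[2]='p', s[3]='u', s[4]='z', s[5]='v'
Result: 'v'


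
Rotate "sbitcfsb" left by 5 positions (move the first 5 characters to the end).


Input: 'sbitcfsb', shift = 5
Operation: split at index 5 and swap parts
Front part s[0:5] = 'sbitc'
Back part s[5:] = 'fsb'
Rotated = back + front = 'fsb' + 'sbitc'
Result: fsbsbitc


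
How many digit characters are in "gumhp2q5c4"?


Input string: 'gumhp2q5c4'
Operation: count digit characters (0-9)
Scan: 'g', 'u', 'm', 'h', 'p', '2'(digit), 'q', '5'(digit), 'c', '4'(digit)
Digits found: 3
Result: 3


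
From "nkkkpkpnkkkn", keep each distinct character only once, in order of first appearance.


Input: 'nkkkpkpnkkkn'
Operation: keep first occurrence of each character
Scan: s[0]='n' new -> keep; s[1]='k' new -> keep; s[2]='k' seen -> skip; s[3]='k' seen -> skip; s[4]='p' new -> keep; s[5]='k' seen -> skip; s[6]='p' seen -> skip; s[7]='n' seen -> skip; s[8]='k' seen -> skip; s[9]='k' seen -> skip; s[10]='k' seen -> skip; s[11]='n' seen -> skip
Result: nkp


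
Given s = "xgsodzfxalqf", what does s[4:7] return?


Input string: 'xgsodzfxalqf'
Operation: slice [4:7]
Extract characters: s[4]='d', s[5]='z', s[6]='f'
Result: dzf


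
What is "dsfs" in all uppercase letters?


Input string: 'dsfs'
Operation: convert each letter to uppercase
Mapping: 'd'->'D', 's'->'S', 'f'->'F', 's'->'S'
Result: DSFS


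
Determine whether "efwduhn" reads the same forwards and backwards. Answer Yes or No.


Input string: 'efwduhn'
Reversed: 'nhudwfe'
Compare pairs: s[0]='e' vs s[6]='n' (mismatch), s[1]='f' vs s[5]='h' (mismatch), s[2]='w' vs s[4]='u' (mismatch)
Palindrome: No


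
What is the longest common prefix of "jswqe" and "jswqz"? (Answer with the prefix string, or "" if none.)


String 1: 'jswqe'
String 2: 'jswqz'
Compare position by position:
pos 0: 'j' vs 'j' match
pos 1: 's' vs 's' match
pos 2: 'w' vs 'w' match
pos 3: 'q' vs 'q' match
pos 4: 'e' vs 'z' differ -> stop
Longest common prefix: "jswq" (length 4)


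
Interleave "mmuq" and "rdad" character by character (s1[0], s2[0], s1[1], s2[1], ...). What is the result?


String 1: 'mmuq'
String 2: 'rdad'
Operation: alternate characters
Pairs: 'm'+'r', 'm'+'d', 'u'+'a', 'q'+'d'
Result: mrmduaqd


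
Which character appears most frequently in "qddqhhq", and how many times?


Input: 'qddqhhq'
Operation: tally each character
Counts: 'd':2, 'h':2, 'q':3
Maximum: 'q' appears 3 times


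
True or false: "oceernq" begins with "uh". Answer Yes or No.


Input string: 'oceernq'
Prefix to check: 'uh'
First 2 characters of input: 'oc'
Match: False
Result: No


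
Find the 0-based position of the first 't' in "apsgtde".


Input string: 'apsgtde'
Target: 't'
Scanning left to right: s[0]='a', s[1]='p', s[2]='s', s[3]='g', s[4]='t'
First match at index: 4


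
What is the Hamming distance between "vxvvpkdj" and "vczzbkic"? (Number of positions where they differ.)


String 1: 'vxvvpkdj'
String 2: 'vczzbkic'
Compare each position: pos 0: 'v'=='v', pos 1: 'x'!='c', pos 2: 'v'!='z', pos 3: 'v'!='z', pos 4: 'p'!='b', pos 5: 'k'=='k', pos 6: 'd'!='i', pos 7: 'j'!='c'
Differing positions: 6
Hamming distance: 6


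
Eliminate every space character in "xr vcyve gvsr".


Input string: 'xr vcyve gvsr'
Operation: remove all spaces
Words: 'xr', 'vcyve', 'gvsr'
Join without spaces: xrvcyvegvsr


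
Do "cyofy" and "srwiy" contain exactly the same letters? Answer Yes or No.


String 1: 'cyofy' -> sorted: 'cfoyy'
String 2: 'srwiy' -> sorted: 'irswy'
Compare sorted forms: 'cfoyy' != 'irswy'
Anagram: No


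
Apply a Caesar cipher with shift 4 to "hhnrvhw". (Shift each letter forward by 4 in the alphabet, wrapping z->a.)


Input: 'hhnrvhw', shift = 4
Operation: for each letter, (position + 4) mod 26
Mapping: 'h'(7+4=11)->'l', 'h'(7+4=11)->'l', 'n'(13+4=17)->'r', 'r'(17+4=21)->'v', 'v'(21+4=25)->'z', 'h'(7+4=11)->'l', 'w'(22+4=26, 26 mod 26=0)->'a'
Result: llrvzla


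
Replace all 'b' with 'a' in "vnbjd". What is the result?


Input string: 'vnbjd'
Operation: replace 'b' with 'a'
Positions of 'b': 2
After replacement: vnajd


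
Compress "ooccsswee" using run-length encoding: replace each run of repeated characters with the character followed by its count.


Input: 'ooccsswee'
Operation: identify consecutive runs
Runs: 'oo' -> o2, 'cc' -> c2, 'ss' -> s2, 'w' -> w1, 'ee' -> e2
Encoded: o2c2s2w1e2


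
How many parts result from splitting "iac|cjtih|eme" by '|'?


Input string: 'iac|cjtih|eme'
Delimiter: '|'
Split result: 'iac', 'cjtih', 'eme'
Number of parts: 3


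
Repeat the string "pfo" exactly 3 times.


Input string: 'pfo'
Operation: repeat 3 times
Concatenation: 'pfo' + 'pfo' + 'pfo'
Result: pfopfopfo


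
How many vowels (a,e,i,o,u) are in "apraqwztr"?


Input string: 'apraqwztr'
Operation: count vowels (a, e, i, o, u)
Scan: s[0]='a' (vowel), s[1]='p', s[2]='r', s[3]='a' (vowel), s[4]='q', s[5]='w', s[6]='z', s[7]='t', s[8]='r'
Vowels found: 2
Result: 2


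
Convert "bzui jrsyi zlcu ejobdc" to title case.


Input string: 'bzui jrsyi zlcu ejobdc'
Operation: capitalize first letter of each word
Word transformations: 'bzui'->'Bzui', 'jrsyi'->'Jrsyi', 'zlcu'->'Zlcu', 'ejobdc'->'Ejobdc'
Result: Bzui Jrsyi Zlcu Ejobdc


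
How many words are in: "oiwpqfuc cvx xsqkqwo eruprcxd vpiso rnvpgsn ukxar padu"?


Input string: 'oiwpqfuc cvx xsqkqwo eruprcxd vpiso rnvpgsn ukxar padu'
Operation: split by spaces
Words found: 'oiwpqfuc', 'cvx', 'xsqkqwo', 'eruprcxd', 'vpiso', 'rnvpgsn', 'ukxar', 'padu'
Word count: 8


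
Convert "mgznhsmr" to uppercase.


Input string: 'mgznhsmr'
Operation: convert each letter to uppercase
Mapping: 'm'->'M', 'g'->'G', 'z'->'Z', 'n'->'N', 'h'->'H', 's'->'S', 'm'->'M', 'r'->'R'
Result: MGZNHSMR


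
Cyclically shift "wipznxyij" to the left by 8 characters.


Input: 'wipznxyij', shift = 8
Operation: split at index 8 and swap parts
Front part s[0:8] = 'wipznxyi'
Back part s[8:] = 'j'
Rotated = back + front = 'j' + 'wipznxyi'
Result: jwipznxyi


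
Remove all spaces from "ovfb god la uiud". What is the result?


Input string: 'ovfb god la uiud'
Operation: remove all spaces
Words: 'ovfb', 'god', 'la', 'uiud'
Join without spaces: ovfbgodlauiud


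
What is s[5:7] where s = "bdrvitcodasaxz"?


Input string: 'bdrvitcodasaxz'
Operation: slice [5:7]
Extract characters: s[5]='t', s[6]='c'
Result: tc


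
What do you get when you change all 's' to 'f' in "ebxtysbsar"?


Input string: 'ebxtysbsar'
Operation: replace 's' with 'f'
Positions of 's': 5, 7
After replacement: ebxtyfbfar


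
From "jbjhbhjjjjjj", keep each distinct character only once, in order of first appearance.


Input: 'jbjhbhjjjjjj'
Operation: keep first occurrence of each character
Scan: s[0]='j' new -> keep; s[1]='b' new -> keep; s[2]='j' seen -> skip; s[3]='h' new -> keep; s[4]='b' seen -> skip; s[5]='h' seen -> skip; s[6]='j' seen -> skip; s[7]='j' seen -> skip; s[8]='j' seen -> skip; s[9]='j' seen -> skip; s[10]='j' seen -> skip; s[11]='j' seen -> skip
Result: jbh


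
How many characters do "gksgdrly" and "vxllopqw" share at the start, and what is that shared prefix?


String 1: 'gksgdrly'
String 2: 'vxllopqw'
Compare position by position:
pos 0: 'g' vs 'v' differ -> stop
Longest common prefix: "" (length 0)


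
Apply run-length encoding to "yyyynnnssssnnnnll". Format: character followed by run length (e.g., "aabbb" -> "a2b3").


Input: 'yyyynnnssssnnnnll'
Operation: identify consecutive runs
Runs: 'yyyy' -> y4, 'nnn' -> n3, 'ssss' -> s4, 'nnnn' -> n4, 'll' -> l2
Encoded: y4n3s4n4l2


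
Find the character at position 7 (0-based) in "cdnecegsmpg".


Input string: 'cdnecegsmpg'
Operation: get character at index 7
Index mapping: s[0]='c', s[1]='d', s[2]='n', s[3]='e', s[4]='c', s[5]='e', s[6]='g', s[7]='s'
Result: 's'


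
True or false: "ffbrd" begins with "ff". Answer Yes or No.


Input string: 'ffbrd'
Prefix to check: 'ff'
First 2 characters of input: 'ff'
Match: True
Result: Yes


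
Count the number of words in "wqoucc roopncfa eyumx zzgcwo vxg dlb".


Input string: 'wqoucc roopncfa eyumx zzgcwo vxg dlb'
Operation: split by spaces
Words found: 'wqoucc', 'roopncfa', 'eyumx', 'zzgcwo', 'vxg', 'dlb'
Word count: 6


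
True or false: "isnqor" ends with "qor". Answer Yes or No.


Input string: 'isnqor'
Suffix to check: 'qor'
Last 3 characters of input: 'qor'
Match: True
Result: Yes


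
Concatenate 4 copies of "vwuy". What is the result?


Input string: 'vwuy'
Operation: repeat 4 times
Concatenation: 'vwuy' + 'vwuy' + 'vwuy' + 'vwuy'
Result: vwuyvwuyvwuyvwuy


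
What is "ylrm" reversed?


Input string: 'ylrm'
Operation: reverse character order
Original order: 'y' -> 'l' -> 'r' -> 'm'
Reversed order: 'm' -> 'r' -> 'l' -> 'y'
Result: mrly


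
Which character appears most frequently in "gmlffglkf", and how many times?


Input: 'gmlffglkf'
Operation: tally each character
Counts: 'f':3, 'g':2, 'k':1, 'l':2, 'm':1
Maximum: 'f' appears 3 times


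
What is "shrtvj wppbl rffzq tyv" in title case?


Input string: 'shrtvj wppbl rffzq tyv'
Operation: capitalize first letter of each word
Word transformations: 'shrtvj'->'Shrtvj', 'wppbl'->'Wppbl', 'rffzq'->'Rffzq', 'tyv'->'Tyv'
Result: Shrtvj Wppbl Rffzq Tyv


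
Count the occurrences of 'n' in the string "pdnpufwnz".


Input string: 'pdnpufwnz'
Target character: 'n'
Scan each position: s[2]='n', s[7]='n'
Matches found at indices: 2, 7
Total: 2


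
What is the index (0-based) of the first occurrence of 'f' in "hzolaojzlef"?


Input string: 'hzolaojzlef'
Target: 'f'
Scanning left to right: s[0]='h', s[1]='z', s[2]='o', s[3]='l', s[4]='a', s[5]='o', s[6]='j', s[7]='z', s[8]='l', s[9]='e', s[10]='f'
First match at index: 10


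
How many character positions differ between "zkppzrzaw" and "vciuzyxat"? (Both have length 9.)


String 1: 'zkppzrzaw'
String 2: 'vciuzyxat'
Compare each position: pos 0: 'z'!='v', pos 1: 'k'!='c', pos 2: 'p'!='i', pos 3: 'p'!='u', pos 4: 'z'=='z', pos 5: 'r'!='y', pos 6: 'z'!='x', pos 7: 'a'=='a', pos 8: 'w'!='t'
Differing positions: 7
Hamming distance: 7


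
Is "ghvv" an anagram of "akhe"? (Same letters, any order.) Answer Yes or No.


String 1: 'akhe' -> sorted: 'aehk'
String 2: 'ghvv' -> sorted: 'ghvv'
Compare sorted forms: 'aehk' != 'ghvv'
Anagram: No
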